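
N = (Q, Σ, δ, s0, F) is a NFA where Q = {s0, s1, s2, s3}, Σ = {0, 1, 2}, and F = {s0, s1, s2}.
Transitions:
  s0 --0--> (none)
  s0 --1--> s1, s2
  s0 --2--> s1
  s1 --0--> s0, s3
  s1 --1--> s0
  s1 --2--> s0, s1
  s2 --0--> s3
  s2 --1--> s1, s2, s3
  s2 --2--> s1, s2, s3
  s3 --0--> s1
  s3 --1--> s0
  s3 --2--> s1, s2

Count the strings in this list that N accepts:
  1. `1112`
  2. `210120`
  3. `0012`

`1112`: accepted
`210120`: rejected
`0012`: rejected

1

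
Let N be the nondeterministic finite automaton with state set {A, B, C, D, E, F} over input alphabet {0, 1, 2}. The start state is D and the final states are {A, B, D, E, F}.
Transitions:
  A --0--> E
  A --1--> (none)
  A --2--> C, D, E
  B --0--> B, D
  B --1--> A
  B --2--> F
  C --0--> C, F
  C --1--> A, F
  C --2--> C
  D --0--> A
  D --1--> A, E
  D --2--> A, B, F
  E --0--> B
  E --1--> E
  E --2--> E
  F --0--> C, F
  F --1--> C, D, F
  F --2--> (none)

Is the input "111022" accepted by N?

rejected

Start: {D}
read 1: {A, E}
read 1: {E}
read 1: {E}
read 0: {B}
read 2: {F}
read 2: {}
Reachable ∩ accepting = {} — empty.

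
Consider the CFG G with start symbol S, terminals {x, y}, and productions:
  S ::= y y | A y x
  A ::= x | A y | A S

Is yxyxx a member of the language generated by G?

no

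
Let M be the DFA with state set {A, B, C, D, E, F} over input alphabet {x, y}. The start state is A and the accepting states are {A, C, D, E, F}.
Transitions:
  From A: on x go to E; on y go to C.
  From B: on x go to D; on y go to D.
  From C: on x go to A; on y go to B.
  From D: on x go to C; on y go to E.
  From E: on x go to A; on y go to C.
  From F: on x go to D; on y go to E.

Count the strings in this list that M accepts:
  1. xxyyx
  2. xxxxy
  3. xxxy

xxyyx: accepted
xxxxy: accepted
xxxy: accepted

3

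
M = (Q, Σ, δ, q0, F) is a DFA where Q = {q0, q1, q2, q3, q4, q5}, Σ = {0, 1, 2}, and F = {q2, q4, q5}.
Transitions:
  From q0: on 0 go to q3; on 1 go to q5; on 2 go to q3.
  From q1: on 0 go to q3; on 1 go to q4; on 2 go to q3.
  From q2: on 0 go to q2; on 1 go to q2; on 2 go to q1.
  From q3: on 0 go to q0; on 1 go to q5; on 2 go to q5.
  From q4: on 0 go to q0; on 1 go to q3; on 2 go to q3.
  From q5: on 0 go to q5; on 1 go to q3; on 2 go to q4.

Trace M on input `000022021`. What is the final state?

q0 --0--> q3
q3 --0--> q0
q0 --0--> q3
q3 --0--> q0
q0 --2--> q3
q3 --2--> q5
q5 --0--> q5
q5 --2--> q4
q4 --1--> q3

q3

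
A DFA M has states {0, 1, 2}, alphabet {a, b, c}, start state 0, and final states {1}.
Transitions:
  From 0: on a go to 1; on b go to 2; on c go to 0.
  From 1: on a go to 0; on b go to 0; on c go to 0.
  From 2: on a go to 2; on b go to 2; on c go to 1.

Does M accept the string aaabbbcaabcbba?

rejected

0 --a--> 1
1 --a--> 0
0 --a--> 1
1 --b--> 0
0 --b--> 2
2 --b--> 2
2 --c--> 1
1 --a--> 0
0 --a--> 1
1 --b--> 0
0 --c--> 0
0 --b--> 2
2 --b--> 2
2 --a--> 2
End in state 2, which is not an accepting state.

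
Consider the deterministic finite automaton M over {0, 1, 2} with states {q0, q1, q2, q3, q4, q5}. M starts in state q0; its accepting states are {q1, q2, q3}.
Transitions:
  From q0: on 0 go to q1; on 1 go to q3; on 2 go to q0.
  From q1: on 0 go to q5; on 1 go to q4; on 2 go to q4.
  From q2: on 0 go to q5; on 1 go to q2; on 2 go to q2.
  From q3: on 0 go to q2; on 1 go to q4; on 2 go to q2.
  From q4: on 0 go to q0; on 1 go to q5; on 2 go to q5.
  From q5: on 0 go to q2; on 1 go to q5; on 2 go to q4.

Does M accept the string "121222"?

q0 --1--> q3
q3 --2--> q2
q2 --1--> q2
q2 --2--> q2
q2 --2--> q2
q2 --2--> q2
End in state q2, which is an accepting state.

accepted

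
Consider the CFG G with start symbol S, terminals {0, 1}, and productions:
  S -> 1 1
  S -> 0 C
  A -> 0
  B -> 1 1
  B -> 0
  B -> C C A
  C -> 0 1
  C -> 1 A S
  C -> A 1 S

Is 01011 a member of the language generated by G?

S ⇒ 0C ⇒ 01AS ⇒ 010S ⇒ 01011

yes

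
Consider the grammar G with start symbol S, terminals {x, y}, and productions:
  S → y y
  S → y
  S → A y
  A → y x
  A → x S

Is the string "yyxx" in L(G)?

no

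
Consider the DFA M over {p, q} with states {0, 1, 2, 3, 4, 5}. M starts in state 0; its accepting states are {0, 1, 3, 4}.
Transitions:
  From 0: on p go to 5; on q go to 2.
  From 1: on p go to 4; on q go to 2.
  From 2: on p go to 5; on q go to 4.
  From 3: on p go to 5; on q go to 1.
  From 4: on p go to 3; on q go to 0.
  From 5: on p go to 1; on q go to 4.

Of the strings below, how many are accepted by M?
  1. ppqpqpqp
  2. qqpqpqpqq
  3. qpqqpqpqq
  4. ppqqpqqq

3

ppqpqpqp: accepted
qqpqpqpqq: accepted
qpqqpqpqq: rejected
ppqqpqqq: accepted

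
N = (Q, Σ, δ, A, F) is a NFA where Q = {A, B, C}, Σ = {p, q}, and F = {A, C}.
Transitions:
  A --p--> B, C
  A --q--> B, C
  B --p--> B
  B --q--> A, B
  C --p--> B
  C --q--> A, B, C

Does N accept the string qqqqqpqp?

accepted

Start: {A}
read q: {B, C}
read q: {A, B, C}
read q: {A, B, C}
read q: {A, B, C}
read q: {A, B, C}
read p: {B, C}
read q: {A, B, C}
read p: {B, C}
Reachable ∩ accepting = {C} — nonempty.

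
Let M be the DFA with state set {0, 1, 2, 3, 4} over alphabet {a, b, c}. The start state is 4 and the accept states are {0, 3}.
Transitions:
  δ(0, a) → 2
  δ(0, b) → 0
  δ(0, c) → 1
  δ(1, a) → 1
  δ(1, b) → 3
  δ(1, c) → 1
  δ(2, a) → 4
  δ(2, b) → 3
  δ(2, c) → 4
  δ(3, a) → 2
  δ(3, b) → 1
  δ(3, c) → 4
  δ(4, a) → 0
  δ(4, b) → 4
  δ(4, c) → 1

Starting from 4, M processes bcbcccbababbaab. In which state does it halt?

4 --b--> 4
4 --c--> 1
1 --b--> 3
3 --c--> 4
4 --c--> 1
1 --c--> 1
1 --b--> 3
3 --a--> 2
2 --b--> 3
3 --a--> 2
2 --b--> 3
3 --b--> 1
1 --a--> 1
1 --a--> 1
1 --b--> 3

3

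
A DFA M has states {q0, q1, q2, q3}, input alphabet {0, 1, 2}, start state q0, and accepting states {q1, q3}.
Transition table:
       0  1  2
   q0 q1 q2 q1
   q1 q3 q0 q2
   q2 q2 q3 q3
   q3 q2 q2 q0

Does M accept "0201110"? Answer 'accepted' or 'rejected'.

rejected

q0 --0--> q1
q1 --2--> q2
q2 --0--> q2
q2 --1--> q3
q3 --1--> q2
q2 --1--> q3
q3 --0--> q2
End in state q2, which is not an accepting state.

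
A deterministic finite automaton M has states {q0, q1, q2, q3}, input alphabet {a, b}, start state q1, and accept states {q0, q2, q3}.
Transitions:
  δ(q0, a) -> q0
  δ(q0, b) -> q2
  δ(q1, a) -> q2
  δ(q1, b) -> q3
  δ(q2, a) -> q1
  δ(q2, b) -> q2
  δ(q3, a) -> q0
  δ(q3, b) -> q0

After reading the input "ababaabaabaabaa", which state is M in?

q2

q1 --a--> q2
q2 --b--> q2
q2 --a--> q1
q1 --b--> q3
q3 --a--> q0
q0 --a--> q0
q0 --b--> q2
q2 --a--> q1
q1 --a--> q2
q2 --b--> q2
q2 --a--> q1
q1 --a--> q2
q2 --b--> q2
q2 --a--> q1
q1 --a--> q2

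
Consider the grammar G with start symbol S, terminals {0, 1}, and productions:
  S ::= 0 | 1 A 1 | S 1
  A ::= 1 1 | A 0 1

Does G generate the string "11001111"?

no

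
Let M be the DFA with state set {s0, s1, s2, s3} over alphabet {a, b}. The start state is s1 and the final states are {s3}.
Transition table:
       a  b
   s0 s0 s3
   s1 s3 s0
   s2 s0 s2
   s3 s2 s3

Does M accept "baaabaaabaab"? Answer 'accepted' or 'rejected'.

s1 --b--> s0
s0 --a--> s0
s0 --a--> s0
s0 --a--> s0
s0 --b--> s3
s3 --a--> s2
s2 --a--> s0
s0 --a--> s0
s0 --b--> s3
s3 --a--> s2
s2 --a--> s0
s0 --b--> s3
End in state s3, which is an accepting state.

accepted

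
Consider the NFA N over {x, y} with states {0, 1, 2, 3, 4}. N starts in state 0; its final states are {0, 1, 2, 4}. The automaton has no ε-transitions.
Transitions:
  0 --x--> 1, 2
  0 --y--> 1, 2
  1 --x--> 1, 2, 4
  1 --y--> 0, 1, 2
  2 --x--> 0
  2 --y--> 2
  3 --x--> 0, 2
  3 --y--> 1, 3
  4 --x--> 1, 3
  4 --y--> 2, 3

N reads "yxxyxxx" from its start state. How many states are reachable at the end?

Start: {0}
read y: {1, 2}
read x: {0, 1, 2, 4}
read x: {0, 1, 2, 3, 4}
read y: {0, 1, 2, 3}
read x: {0, 1, 2, 4}
read x: {0, 1, 2, 3, 4}
read x: {0, 1, 2, 3, 4}
Final reachable set {0, 1, 2, 3, 4} has 5 states.

5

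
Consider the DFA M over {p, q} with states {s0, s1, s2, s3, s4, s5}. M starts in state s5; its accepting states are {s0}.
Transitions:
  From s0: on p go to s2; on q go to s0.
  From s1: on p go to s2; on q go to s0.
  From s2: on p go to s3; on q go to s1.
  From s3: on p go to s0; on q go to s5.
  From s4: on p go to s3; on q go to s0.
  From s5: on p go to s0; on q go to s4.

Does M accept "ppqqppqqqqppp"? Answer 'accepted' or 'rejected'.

accepted

s5 --p--> s0
s0 --p--> s2
s2 --q--> s1
s1 --q--> s0
s0 --p--> s2
s2 --p--> s3
s3 --q--> s5
s5 --q--> s4
s4 --q--> s0
s0 --q--> s0
s0 --p--> s2
s2 --p--> s3
s3 --p--> s0
End in state s0, which is an accepting state.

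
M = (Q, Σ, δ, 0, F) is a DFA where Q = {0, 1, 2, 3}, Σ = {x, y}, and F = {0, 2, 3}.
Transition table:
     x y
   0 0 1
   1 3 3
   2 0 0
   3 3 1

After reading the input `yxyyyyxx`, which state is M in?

3

0 --y--> 1
1 --x--> 3
3 --y--> 1
1 --y--> 3
3 --y--> 1
1 --y--> 3
3 --x--> 3
3 --x--> 3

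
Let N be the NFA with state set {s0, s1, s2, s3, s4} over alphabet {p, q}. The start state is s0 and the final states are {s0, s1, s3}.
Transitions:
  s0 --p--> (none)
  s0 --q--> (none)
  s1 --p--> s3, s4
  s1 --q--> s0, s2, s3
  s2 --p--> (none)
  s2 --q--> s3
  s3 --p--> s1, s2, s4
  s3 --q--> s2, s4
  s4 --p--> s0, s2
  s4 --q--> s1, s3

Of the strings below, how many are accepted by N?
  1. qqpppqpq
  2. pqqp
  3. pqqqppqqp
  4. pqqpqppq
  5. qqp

qqpppqpq: rejected
pqqp: rejected
pqqqppqqp: rejected
pqqpqppq: rejected
qqp: rejected

0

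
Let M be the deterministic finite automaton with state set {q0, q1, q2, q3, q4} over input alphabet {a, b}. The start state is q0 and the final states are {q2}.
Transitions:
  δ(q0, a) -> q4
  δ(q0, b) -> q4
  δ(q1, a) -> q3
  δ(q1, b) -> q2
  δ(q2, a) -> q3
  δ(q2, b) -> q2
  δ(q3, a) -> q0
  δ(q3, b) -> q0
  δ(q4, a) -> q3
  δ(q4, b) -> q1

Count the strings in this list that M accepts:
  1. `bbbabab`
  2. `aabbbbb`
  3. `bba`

`bbbabab`: rejected
`aabbbbb`: accepted
`bba`: rejected

1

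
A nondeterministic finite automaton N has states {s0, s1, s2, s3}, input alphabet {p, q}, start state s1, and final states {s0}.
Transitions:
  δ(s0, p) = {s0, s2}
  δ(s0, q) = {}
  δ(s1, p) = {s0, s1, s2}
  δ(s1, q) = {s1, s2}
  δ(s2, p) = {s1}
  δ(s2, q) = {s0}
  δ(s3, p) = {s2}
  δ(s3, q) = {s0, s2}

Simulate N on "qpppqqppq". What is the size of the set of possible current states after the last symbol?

3

Start: {s1}
read q: {s1, s2}
read p: {s0, s1, s2}
read p: {s0, s1, s2}
read p: {s0, s1, s2}
read q: {s0, s1, s2}
read q: {s0, s1, s2}
read p: {s0, s1, s2}
read p: {s0, s1, s2}
read q: {s0, s1, s2}
Final reachable set {s0, s1, s2} has 3 states.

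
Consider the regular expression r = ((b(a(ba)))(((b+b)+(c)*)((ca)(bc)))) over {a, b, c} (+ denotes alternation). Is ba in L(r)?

No split of ba into u·v has (b(a(ba))) matching u and (((b+b)+(c)*)((ca)(bc))) matching v.

no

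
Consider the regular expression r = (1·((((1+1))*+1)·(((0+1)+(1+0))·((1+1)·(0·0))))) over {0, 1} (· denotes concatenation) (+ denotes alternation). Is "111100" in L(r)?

yes

Split as 1·11100: 1 matches 1 and ((((1+1))*+1)·(((0+1)+(1+0))·((1+1)·(0·0)))) matches 11100.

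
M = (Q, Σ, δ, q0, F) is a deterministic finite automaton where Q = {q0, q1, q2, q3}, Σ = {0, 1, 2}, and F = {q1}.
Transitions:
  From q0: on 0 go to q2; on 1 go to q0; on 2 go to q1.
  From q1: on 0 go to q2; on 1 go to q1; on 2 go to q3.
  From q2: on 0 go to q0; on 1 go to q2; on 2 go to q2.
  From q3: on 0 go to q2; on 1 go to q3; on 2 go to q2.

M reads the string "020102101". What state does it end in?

q0

q0 --0--> q2
q2 --2--> q2
q2 --0--> q0
q0 --1--> q0
q0 --0--> q2
q2 --2--> q2
q2 --1--> q2
q2 --0--> q0
q0 --1--> q0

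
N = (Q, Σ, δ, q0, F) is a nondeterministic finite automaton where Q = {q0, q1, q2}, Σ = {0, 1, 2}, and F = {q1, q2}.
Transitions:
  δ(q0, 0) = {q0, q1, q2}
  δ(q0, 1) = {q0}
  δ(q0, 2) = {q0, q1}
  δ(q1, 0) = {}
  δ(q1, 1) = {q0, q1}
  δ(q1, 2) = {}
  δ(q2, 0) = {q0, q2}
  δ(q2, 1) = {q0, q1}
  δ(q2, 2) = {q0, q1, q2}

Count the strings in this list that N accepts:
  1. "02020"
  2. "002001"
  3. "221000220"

"02020": accepted
"002001": accepted
"221000220": accepted

3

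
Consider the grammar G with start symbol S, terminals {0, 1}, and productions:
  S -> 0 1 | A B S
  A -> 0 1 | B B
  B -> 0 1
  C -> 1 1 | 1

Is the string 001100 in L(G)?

no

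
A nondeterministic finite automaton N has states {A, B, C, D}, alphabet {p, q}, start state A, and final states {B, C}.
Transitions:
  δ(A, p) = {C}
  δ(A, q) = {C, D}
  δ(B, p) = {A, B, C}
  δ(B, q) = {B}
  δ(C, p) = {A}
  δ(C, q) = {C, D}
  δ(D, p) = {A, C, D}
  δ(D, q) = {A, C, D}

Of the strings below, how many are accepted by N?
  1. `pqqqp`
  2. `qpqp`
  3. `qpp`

`pqqqp`: accepted
`qpqp`: accepted
`qpp`: accepted

3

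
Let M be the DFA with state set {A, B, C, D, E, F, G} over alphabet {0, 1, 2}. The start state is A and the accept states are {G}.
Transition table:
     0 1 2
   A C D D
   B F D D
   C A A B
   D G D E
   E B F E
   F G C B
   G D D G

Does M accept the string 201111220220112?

rejected

A --2--> D
D --0--> G
G --1--> D
D --1--> D
D --1--> D
D --1--> D
D --2--> E
E --2--> E
E --0--> B
B --2--> D
D --2--> E
E --0--> B
B --1--> D
D --1--> D
D --2--> E
End in state E, which is not an accepting state.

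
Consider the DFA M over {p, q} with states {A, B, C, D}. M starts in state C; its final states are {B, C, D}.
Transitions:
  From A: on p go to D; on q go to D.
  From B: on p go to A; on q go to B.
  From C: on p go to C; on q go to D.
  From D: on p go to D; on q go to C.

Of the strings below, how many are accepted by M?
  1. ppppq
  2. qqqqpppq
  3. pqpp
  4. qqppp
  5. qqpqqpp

5

ppppq: accepted
qqqqpppq: accepted
pqpp: accepted
qqppp: accepted
qqpqqpp: accepted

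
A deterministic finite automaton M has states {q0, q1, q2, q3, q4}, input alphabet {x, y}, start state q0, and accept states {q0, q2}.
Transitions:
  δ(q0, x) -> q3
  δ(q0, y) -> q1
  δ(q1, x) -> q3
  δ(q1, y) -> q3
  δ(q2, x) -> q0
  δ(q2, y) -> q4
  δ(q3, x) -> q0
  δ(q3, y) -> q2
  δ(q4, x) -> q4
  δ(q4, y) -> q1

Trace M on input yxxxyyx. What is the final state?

q0 --y--> q1
q1 --x--> q3
q3 --x--> q0
q0 --x--> q3
q3 --y--> q2
q2 --y--> q4
q4 --x--> q4

q4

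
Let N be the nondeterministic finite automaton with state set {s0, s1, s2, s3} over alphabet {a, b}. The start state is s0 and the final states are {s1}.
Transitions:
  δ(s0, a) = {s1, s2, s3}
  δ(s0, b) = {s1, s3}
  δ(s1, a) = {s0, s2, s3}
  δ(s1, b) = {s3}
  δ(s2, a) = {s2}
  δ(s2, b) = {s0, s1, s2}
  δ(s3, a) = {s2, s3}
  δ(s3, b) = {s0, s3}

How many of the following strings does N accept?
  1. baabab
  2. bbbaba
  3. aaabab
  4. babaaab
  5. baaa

baabab: accepted
bbbaba: accepted
aaabab: accepted
babaaab: accepted
baaa: rejected

4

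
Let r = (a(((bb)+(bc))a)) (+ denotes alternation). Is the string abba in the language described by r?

yes

Split as a·bba: a matches a and (((bb)+(bc))a) matches bba.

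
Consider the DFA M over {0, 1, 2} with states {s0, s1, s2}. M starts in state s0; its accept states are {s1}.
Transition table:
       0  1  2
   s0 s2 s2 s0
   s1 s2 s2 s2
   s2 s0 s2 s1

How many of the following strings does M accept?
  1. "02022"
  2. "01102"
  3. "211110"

0

"02022": rejected
"01102": rejected
"211110": rejected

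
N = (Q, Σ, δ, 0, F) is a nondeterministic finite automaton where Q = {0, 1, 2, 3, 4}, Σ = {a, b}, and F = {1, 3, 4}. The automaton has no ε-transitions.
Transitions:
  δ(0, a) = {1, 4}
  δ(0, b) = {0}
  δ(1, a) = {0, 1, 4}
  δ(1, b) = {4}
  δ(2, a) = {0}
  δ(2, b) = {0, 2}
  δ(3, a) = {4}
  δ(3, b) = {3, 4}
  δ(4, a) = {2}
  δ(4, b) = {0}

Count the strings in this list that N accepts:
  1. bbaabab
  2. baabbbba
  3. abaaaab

bbaabab: accepted
baabbbba: accepted
abaaaab: accepted

3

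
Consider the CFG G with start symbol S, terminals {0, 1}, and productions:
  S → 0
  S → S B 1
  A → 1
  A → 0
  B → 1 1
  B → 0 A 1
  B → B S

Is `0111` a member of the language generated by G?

yes

S ⇒ SB1 ⇒ 0B1 ⇒ 0111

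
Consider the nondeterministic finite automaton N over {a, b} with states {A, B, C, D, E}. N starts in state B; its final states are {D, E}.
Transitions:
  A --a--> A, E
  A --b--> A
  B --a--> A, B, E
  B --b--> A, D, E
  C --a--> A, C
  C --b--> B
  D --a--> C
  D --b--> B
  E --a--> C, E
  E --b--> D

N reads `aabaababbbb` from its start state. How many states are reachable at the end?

4

Start: {B}
read a: {A, B, E}
read a: {A, B, C, E}
read b: {A, B, D, E}
read a: {A, B, C, E}
read a: {A, B, C, E}
read b: {A, B, D, E}
read a: {A, B, C, E}
read b: {A, B, D, E}
read b: {A, B, D, E}
read b: {A, B, D, E}
read b: {A, B, D, E}
Final reachable set {A, B, D, E} has 4 states.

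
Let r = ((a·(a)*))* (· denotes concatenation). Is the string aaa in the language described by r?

Split into 3 pieces a · a · a; each matches (a·(a)*).

yes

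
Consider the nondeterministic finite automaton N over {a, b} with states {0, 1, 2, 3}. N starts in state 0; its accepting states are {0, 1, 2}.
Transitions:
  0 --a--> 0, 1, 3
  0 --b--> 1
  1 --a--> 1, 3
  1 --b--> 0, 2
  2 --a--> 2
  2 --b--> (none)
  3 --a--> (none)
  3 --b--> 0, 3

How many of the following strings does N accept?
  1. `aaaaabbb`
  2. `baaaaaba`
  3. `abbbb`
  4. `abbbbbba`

4

`aaaaabbb`: accepted
`baaaaaba`: accepted
`abbbb`: accepted
`abbbbbba`: accepted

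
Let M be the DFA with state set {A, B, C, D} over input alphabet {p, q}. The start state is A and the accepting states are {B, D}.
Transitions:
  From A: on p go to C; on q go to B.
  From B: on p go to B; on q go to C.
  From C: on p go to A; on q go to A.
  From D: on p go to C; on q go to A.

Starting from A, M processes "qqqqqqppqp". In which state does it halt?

A --q--> B
B --q--> C
C --q--> A
A --q--> B
B --q--> C
C --q--> A
A --p--> C
C --p--> A
A --q--> B
B --p--> B

B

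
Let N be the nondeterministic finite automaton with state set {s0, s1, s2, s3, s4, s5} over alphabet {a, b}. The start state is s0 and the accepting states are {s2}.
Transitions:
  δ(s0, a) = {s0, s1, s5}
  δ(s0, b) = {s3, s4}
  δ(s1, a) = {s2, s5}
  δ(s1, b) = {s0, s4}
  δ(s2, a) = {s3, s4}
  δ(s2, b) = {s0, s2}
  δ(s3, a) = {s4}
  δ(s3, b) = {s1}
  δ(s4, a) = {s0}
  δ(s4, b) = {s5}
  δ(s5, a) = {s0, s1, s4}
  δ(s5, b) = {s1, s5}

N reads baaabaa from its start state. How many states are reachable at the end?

Start: {s0}
read b: {s3, s4}
read a: {s0, s4}
read a: {s0, s1, s5}
read a: {s0, s1, s2, s4, s5}
read b: {s0, s1, s2, s3, s4, s5}
read a: {s0, s1, s2, s3, s4, s5}
read a: {s0, s1, s2, s3, s4, s5}
Final reachable set {s0, s1, s2, s3, s4, s5} has 6 states.

6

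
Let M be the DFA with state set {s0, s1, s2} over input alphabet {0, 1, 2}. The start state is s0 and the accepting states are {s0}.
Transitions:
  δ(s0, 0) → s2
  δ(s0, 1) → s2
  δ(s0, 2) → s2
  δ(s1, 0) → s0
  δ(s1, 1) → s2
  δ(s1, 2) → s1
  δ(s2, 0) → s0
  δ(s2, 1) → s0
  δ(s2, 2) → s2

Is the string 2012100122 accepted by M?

rejected

s0 --2--> s2
s2 --0--> s0
s0 --1--> s2
s2 --2--> s2
s2 --1--> s0
s0 --0--> s2
s2 --0--> s0
s0 --1--> s2
s2 --2--> s2
s2 --2--> s2
End in state s2, which is not an accepting state.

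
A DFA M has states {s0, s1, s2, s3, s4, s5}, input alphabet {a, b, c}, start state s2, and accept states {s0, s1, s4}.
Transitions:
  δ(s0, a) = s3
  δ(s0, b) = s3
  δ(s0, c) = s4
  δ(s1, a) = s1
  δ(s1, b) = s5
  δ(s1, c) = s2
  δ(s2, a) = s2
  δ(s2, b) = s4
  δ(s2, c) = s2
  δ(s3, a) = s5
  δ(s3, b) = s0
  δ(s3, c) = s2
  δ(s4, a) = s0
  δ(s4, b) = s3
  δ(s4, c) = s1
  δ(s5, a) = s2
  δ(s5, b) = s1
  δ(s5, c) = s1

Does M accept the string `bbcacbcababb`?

s2 --b--> s4
s4 --b--> s3
s3 --c--> s2
s2 --a--> s2
s2 --c--> s2
s2 --b--> s4
s4 --c--> s1
s1 --a--> s1
s1 --b--> s5
s5 --a--> s2
s2 --b--> s4
s4 --b--> s3
End in state s3, which is not an accepting state.

rejected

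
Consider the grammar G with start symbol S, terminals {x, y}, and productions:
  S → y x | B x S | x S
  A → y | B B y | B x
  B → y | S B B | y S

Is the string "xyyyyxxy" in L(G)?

no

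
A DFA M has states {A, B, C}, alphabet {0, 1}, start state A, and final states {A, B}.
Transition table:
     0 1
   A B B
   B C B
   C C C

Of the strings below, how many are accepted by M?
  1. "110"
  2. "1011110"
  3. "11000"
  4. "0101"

"110": rejected
"1011110": rejected
"11000": rejected
"0101": rejected

0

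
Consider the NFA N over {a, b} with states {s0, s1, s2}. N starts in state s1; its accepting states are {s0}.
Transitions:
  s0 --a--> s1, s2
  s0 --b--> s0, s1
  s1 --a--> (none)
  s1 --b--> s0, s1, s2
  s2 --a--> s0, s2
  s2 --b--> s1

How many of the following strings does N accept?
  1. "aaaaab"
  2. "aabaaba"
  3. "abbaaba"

"aaaaab": rejected
"aabaaba": rejected
"abbaaba": rejected

0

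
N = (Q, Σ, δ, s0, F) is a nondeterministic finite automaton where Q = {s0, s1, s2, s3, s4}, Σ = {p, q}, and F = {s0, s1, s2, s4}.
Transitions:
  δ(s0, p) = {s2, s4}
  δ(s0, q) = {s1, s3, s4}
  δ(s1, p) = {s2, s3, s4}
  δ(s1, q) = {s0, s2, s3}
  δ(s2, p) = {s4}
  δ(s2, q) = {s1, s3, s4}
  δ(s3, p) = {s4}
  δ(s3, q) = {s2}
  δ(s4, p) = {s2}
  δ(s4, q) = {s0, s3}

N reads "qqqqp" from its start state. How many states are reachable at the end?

3

Start: {s0}
read q: {s1, s3, s4}
read q: {s0, s2, s3}
read q: {s1, s2, s3, s4}
read q: {s0, s1, s2, s3, s4}
read p: {s2, s3, s4}
Final reachable set {s2, s3, s4} has 3 states.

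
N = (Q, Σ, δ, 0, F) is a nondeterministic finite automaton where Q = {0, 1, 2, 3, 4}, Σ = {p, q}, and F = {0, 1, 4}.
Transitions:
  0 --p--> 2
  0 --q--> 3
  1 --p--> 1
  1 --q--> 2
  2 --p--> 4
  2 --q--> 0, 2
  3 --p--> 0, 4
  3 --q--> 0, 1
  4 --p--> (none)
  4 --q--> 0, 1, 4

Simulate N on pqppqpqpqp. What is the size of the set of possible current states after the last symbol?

3

Start: {0}
read p: {2}
read q: {0, 2}
read p: {2, 4}
read p: {4}
read q: {0, 1, 4}
read p: {1, 2}
read q: {0, 2}
read p: {2, 4}
read q: {0, 1, 2, 4}
read p: {1, 2, 4}
Final reachable set {1, 2, 4} has 3 states.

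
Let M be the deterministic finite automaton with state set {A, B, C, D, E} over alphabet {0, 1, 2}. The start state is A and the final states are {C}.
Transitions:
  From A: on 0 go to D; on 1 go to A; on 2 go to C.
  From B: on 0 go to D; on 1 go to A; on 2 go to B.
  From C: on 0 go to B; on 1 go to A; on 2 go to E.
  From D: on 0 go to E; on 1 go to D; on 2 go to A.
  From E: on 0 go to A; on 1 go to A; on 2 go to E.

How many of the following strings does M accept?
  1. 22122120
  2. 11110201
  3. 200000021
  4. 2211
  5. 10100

0

22122120: rejected
11110201: rejected
200000021: rejected
2211: rejected
10100: rejected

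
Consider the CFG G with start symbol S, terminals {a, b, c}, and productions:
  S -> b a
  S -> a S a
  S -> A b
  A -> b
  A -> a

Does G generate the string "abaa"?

yes

S ⇒ aSa ⇒ abaa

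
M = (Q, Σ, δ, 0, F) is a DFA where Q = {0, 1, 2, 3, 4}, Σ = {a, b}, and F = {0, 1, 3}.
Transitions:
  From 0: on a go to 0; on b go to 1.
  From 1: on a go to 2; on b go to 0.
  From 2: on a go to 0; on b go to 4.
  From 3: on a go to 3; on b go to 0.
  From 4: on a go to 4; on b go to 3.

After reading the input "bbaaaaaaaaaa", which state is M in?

0 --b--> 1
1 --b--> 0
0 --a--> 0
0 --a--> 0
0 --a--> 0
0 --a--> 0
0 --a--> 0
0 --a--> 0
0 --a--> 0
0 --a--> 0
0 --a--> 0
0 --a--> 0

0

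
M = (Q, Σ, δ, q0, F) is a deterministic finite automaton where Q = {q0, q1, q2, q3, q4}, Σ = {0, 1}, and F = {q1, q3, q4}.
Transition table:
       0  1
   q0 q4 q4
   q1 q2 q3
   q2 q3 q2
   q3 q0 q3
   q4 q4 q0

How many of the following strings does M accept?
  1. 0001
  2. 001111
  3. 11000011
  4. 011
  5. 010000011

0001: rejected
001111: accepted
11000011: accepted
011: accepted
010000011: accepted

4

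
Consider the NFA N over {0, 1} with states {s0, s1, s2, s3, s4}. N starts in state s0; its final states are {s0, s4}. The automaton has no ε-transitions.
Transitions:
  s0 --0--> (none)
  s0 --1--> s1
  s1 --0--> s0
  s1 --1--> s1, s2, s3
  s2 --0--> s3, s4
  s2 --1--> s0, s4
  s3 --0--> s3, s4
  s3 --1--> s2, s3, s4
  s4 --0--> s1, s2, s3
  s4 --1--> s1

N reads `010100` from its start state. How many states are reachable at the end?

0

Start: {s0}
read 0: {}
The reachable set is empty and stays empty for the remaining 5 symbols.
Final reachable set {} has 0 states.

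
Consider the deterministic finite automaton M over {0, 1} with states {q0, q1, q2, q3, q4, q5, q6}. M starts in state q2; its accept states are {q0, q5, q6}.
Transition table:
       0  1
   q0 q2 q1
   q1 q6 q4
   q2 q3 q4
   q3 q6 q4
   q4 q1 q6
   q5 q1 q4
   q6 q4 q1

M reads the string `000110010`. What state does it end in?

q4

q2 --0--> q3
q3 --0--> q6
q6 --0--> q4
q4 --1--> q6
q6 --1--> q1
q1 --0--> q6
q6 --0--> q4
q4 --1--> q6
q6 --0--> q4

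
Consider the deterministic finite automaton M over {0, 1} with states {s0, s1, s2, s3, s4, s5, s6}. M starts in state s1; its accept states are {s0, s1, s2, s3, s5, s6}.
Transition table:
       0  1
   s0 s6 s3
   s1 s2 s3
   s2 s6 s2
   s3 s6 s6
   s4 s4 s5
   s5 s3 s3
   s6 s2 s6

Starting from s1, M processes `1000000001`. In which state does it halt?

s1 --1--> s3
s3 --0--> s6
s6 --0--> s2
s2 --0--> s6
s6 --0--> s2
s2 --0--> s6
s6 --0--> s2
s2 --0--> s6
s6 --0--> s2
s2 --1--> s2

s2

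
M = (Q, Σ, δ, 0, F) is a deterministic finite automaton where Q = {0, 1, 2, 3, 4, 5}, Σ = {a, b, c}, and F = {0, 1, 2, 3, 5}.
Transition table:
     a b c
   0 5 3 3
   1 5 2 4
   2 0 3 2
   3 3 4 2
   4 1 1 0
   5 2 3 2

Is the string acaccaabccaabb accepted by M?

0 --a--> 5
5 --c--> 2
2 --a--> 0
0 --c--> 3
3 --c--> 2
2 --a--> 0
0 --a--> 5
5 --b--> 3
3 --c--> 2
2 --c--> 2
2 --a--> 0
0 --a--> 5
5 --b--> 3
3 --b--> 4
End in state 4, which is not an accepting state.

rejected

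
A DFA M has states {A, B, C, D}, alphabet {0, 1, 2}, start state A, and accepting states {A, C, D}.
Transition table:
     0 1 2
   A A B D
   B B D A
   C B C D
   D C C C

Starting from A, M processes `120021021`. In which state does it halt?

A --1--> B
B --2--> A
A --0--> A
A --0--> A
A --2--> D
D --1--> C
C --0--> B
B --2--> A
A --1--> B

B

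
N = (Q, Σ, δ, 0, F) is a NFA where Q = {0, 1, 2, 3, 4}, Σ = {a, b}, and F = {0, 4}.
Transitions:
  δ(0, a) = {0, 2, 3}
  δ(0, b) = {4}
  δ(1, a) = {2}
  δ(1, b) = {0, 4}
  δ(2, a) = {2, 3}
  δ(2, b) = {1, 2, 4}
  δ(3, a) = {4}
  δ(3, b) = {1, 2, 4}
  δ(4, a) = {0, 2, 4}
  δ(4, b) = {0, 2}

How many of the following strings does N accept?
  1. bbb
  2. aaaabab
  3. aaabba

bbb: accepted
aaaabab: accepted
aaabba: accepted

3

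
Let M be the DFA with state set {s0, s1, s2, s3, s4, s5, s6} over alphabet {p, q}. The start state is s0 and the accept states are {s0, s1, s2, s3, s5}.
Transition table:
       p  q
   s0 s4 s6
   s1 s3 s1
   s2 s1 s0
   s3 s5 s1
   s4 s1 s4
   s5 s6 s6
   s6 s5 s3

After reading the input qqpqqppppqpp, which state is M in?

s6

s0 --q--> s6
s6 --q--> s3
s3 --p--> s5
s5 --q--> s6
s6 --q--> s3
s3 --p--> s5
s5 --p--> s6
s6 --p--> s5
s5 --p--> s6
s6 --q--> s3
s3 --p--> s5
s5 --p--> s6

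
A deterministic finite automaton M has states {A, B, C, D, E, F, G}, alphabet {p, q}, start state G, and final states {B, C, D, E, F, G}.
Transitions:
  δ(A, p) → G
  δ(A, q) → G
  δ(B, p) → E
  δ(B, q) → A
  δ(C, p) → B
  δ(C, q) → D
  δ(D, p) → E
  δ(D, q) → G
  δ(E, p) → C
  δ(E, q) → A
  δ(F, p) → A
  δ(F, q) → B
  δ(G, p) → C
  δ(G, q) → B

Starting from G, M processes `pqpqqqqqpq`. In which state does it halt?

D

G --p--> C
C --q--> D
D --p--> E
E --q--> A
A --q--> G
G --q--> B
B --q--> A
A --q--> G
G --p--> C
C --q--> D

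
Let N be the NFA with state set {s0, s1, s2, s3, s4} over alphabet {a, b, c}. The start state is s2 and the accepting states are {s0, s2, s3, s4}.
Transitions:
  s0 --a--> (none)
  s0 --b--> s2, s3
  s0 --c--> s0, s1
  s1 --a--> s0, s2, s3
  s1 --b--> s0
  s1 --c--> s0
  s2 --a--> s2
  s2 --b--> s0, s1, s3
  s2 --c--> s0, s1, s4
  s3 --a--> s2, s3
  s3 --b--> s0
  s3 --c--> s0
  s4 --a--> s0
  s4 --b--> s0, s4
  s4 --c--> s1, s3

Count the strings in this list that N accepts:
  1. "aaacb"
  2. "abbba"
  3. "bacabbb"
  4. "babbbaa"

"aaacb": accepted
"abbba": accepted
"bacabbb": accepted
"babbbaa": accepted

4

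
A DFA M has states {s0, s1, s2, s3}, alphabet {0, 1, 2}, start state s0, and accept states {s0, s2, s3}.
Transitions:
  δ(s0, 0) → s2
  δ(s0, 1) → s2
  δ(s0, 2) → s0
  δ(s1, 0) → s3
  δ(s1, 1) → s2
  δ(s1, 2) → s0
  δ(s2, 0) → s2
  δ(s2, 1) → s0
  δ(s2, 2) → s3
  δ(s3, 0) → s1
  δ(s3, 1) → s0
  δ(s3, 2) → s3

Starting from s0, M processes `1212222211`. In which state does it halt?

s0 --1--> s2
s2 --2--> s3
s3 --1--> s0
s0 --2--> s0
s0 --2--> s0
s0 --2--> s0
s0 --2--> s0
s0 --2--> s0
s0 --1--> s2
s2 --1--> s0

s0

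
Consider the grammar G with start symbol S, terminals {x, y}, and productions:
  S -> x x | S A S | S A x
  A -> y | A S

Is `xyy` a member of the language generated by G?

no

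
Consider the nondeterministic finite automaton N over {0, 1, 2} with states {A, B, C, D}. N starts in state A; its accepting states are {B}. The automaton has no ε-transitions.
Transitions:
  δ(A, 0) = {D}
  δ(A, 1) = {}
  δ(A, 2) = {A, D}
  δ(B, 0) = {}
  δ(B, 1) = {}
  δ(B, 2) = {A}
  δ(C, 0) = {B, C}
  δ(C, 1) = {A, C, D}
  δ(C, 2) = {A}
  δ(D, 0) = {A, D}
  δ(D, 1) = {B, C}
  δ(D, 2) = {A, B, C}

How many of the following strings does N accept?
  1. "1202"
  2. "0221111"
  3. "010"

2

"1202": rejected
"0221111": accepted
"010": accepted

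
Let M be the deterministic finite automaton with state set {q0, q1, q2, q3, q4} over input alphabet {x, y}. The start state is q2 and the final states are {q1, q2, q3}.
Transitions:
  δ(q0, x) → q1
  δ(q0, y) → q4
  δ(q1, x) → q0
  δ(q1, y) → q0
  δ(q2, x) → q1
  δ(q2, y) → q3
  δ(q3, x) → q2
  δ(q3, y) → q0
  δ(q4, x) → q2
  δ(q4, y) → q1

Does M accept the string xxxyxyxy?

rejected

q2 --x--> q1
q1 --x--> q0
q0 --x--> q1
q1 --y--> q0
q0 --x--> q1
q1 --y--> q0
q0 --x--> q1
q1 --y--> q0
End in state q0, which is not an accepting state.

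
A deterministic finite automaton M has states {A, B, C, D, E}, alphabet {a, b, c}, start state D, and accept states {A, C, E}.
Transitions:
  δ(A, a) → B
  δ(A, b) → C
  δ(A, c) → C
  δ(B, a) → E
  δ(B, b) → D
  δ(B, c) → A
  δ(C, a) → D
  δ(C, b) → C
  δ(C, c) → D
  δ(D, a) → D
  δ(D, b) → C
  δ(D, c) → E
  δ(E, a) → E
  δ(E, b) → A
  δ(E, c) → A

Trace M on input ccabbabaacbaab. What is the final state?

A

D --c--> E
E --c--> A
A --a--> B
B --b--> D
D --b--> C
C --a--> D
D --b--> C
C --a--> D
D --a--> D
D --c--> E
E --b--> A
A --a--> B
B --a--> E
E --b--> A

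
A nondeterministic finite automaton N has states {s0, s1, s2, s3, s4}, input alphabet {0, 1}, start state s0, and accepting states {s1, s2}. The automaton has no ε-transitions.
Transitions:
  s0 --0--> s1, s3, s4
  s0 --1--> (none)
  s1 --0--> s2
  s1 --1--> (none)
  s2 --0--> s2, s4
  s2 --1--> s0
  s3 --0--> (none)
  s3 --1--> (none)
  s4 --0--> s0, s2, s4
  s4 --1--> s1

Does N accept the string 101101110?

Start: {s0}
read 1: {}
The reachable set is empty and stays empty for the remaining 8 symbols.
Reachable ∩ accepting = {} — empty.

rejected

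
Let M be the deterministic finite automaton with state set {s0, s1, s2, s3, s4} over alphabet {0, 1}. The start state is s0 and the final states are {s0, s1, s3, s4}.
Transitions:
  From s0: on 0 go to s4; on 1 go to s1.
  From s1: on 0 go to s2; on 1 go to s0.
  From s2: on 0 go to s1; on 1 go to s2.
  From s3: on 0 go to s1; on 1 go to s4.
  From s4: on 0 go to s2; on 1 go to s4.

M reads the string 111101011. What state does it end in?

s2

s0 --1--> s1
s1 --1--> s0
s0 --1--> s1
s1 --1--> s0
s0 --0--> s4
s4 --1--> s4
s4 --0--> s2
s2 --1--> s2
s2 --1--> s2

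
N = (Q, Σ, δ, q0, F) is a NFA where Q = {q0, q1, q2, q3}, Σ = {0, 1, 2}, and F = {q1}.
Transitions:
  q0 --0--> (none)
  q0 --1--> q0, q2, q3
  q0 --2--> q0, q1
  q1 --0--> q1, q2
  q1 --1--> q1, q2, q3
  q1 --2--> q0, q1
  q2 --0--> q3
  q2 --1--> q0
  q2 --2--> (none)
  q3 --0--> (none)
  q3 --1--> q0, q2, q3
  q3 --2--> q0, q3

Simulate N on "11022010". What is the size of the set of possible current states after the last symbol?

Start: {q0}
read 1: {q0, q2, q3}
read 1: {q0, q2, q3}
read 0: {q3}
read 2: {q0, q3}
read 2: {q0, q1, q3}
read 0: {q1, q2}
read 1: {q0, q1, q2, q3}
read 0: {q1, q2, q3}
Final reachable set {q1, q2, q3} has 3 states.

3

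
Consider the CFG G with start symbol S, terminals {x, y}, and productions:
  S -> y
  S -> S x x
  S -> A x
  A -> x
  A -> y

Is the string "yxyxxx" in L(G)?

no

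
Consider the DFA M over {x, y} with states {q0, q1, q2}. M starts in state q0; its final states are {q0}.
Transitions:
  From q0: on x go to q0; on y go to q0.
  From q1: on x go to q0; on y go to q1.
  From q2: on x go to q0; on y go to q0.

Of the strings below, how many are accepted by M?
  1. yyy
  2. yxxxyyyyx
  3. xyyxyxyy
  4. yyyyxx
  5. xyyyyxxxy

yyy: accepted
yxxxyyyyx: accepted
xyyxyxyy: accepted
yyyyxx: accepted
xyyyyxxxy: accepted

5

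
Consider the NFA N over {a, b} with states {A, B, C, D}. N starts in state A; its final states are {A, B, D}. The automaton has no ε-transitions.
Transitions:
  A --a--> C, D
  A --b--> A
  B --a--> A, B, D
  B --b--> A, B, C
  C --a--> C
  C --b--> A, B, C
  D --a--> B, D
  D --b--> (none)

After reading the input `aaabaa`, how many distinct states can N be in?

4

Start: {A}
read a: {C, D}
read a: {B, C, D}
read a: {A, B, C, D}
read b: {A, B, C}
read a: {A, B, C, D}
read a: {A, B, C, D}
Final reachable set {A, B, C, D} has 4 states.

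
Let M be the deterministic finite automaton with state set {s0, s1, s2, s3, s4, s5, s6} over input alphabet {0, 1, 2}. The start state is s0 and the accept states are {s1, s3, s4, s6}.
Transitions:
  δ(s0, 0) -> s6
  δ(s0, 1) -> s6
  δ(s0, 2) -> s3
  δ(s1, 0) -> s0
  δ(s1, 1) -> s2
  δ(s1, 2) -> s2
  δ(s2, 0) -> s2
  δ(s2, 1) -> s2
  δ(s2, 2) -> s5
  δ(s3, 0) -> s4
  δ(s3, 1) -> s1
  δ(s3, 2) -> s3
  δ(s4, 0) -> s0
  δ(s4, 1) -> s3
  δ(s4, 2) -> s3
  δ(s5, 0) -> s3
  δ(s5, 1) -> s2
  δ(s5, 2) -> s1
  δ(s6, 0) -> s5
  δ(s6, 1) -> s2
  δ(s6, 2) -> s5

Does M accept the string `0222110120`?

s0 --0--> s6
s6 --2--> s5
s5 --2--> s1
s1 --2--> s2
s2 --1--> s2
s2 --1--> s2
s2 --0--> s2
s2 --1--> s2
s2 --2--> s5
s5 --0--> s3
End in state s3, which is an accepting state.

accepted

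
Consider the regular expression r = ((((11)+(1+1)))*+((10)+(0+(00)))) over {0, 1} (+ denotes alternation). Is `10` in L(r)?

yes

The right alternative ((10)+(0+(00))) matches 10.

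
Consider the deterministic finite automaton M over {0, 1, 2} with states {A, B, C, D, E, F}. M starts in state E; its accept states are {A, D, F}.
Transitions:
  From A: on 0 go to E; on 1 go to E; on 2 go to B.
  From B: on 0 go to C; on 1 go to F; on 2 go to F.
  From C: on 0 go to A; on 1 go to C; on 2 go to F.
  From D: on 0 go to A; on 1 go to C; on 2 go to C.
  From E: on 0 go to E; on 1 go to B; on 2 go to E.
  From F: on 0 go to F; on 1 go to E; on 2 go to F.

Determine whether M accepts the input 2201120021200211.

accepted

E --2--> E
E --2--> E
E --0--> E
E --1--> B
B --1--> F
F --2--> F
F --0--> F
F --0--> F
F --2--> F
F --1--> E
E --2--> E
E --0--> E
E --0--> E
E --2--> E
E --1--> B
B --1--> F
End in state F, which is an accepting state.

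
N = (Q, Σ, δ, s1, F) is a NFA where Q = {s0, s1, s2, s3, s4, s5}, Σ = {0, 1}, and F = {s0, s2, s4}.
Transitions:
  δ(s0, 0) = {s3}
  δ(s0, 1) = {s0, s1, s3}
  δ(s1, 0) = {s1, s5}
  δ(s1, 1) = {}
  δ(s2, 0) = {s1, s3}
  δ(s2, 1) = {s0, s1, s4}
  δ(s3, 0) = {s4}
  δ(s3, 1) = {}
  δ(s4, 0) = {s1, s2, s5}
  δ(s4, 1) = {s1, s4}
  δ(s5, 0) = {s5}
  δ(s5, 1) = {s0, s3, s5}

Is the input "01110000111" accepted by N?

Start: {s1}
read 0: {s1, s5}
read 1: {s0, s3, s5}
read 1: {s0, s1, s3, s5}
read 1: {s0, s1, s3, s5}
read 0: {s1, s3, s4, s5}
read 0: {s1, s2, s4, s5}
read 0: {s1, s2, s3, s5}
read 0: {s1, s3, s4, s5}
read 1: {s0, s1, s3, s4, s5}
read 1: {s0, s1, s3, s4, s5}
read 1: {s0, s1, s3, s4, s5}
Reachable ∩ accepting = {s0, s4} — nonempty.

accepted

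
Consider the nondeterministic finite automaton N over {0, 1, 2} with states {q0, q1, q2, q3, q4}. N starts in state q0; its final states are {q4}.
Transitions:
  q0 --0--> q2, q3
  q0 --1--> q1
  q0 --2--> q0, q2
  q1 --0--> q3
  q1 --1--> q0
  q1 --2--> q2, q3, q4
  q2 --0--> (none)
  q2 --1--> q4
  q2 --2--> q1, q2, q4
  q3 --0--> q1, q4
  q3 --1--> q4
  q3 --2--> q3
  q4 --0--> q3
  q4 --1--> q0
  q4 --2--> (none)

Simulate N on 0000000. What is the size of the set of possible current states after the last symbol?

Start: {q0}
read 0: {q2, q3}
read 0: {q1, q4}
read 0: {q3}
read 0: {q1, q4}
read 0: {q3}
read 0: {q1, q4}
read 0: {q3}
Final reachable set {q3} has 1 state.

1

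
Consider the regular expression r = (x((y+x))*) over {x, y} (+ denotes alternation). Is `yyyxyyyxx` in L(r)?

No split of yyyxyyyxx into u·v has x matching u and ((y+x))* matching v.

no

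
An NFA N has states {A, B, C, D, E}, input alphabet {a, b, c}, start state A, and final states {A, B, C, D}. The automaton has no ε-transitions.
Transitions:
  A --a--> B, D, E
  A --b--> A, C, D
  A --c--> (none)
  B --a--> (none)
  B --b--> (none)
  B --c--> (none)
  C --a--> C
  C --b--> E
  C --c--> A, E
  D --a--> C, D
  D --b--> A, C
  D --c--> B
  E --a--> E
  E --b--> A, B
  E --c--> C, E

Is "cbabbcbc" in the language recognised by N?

Start: {A}
read c: {}
The reachable set is empty and stays empty for the remaining 7 symbols.
Reachable ∩ accepting = {} — empty.

rejected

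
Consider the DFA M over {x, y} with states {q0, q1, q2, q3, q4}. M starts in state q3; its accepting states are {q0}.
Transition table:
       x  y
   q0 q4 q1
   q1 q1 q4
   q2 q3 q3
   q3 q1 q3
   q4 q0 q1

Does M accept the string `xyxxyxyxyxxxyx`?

q3 --x--> q1
q1 --y--> q4
q4 --x--> q0
q0 --x--> q4
q4 --y--> q1
q1 --x--> q1
q1 --y--> q4
q4 --x--> q0
q0 --y--> q1
q1 --x--> q1
q1 --x--> q1
q1 --x--> q1
q1 --y--> q4
q4 --x--> q0
End in state q0, which is an accepting state.

accepted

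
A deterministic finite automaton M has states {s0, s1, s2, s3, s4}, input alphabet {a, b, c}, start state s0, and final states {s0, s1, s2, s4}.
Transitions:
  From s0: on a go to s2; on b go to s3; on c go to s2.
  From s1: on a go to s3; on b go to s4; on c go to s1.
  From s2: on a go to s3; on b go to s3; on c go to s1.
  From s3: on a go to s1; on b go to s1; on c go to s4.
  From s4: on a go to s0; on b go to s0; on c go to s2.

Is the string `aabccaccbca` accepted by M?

s0 --a--> s2
s2 --a--> s3
s3 --b--> s1
s1 --c--> s1
s1 --c--> s1
s1 --a--> s3
s3 --c--> s4
s4 --c--> s2
s2 --b--> s3
s3 --c--> s4
s4 --a--> s0
End in state s0, which is an accepting state.

accepted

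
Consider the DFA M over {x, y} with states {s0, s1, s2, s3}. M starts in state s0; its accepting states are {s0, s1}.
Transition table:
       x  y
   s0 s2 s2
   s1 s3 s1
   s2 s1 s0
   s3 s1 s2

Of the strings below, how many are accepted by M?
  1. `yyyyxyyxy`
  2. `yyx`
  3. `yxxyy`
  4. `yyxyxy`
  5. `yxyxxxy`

`yyyyxyyxy`: accepted
`yyx`: rejected
`yxxyy`: accepted
`yyxyxy`: accepted
`yxyxxxy`: rejected

3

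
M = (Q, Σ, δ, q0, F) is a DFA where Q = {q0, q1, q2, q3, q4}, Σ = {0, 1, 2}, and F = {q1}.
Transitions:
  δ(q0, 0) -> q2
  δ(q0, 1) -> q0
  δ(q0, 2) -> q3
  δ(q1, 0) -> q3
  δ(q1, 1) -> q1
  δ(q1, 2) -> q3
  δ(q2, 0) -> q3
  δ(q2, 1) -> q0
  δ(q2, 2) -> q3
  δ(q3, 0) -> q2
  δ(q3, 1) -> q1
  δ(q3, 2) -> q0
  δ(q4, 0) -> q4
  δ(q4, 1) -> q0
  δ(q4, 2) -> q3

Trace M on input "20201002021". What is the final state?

q1

q0 --2--> q3
q3 --0--> q2
q2 --2--> q3
q3 --0--> q2
q2 --1--> q0
q0 --0--> q2
q2 --0--> q3
q3 --2--> q0
q0 --0--> q2
q2 --2--> q3
q3 --1--> q1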